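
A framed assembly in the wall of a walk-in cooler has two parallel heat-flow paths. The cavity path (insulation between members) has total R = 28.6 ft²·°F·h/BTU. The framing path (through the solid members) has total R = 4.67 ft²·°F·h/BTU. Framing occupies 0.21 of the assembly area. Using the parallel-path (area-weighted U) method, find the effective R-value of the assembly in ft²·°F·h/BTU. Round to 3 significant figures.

13.8 ft²·°F·h/BTU

U_eff = 0.79/28.6 + 0.21/4.67 = 0.02762 + 0.04497 = 0.07259
R_eff = 1/U_eff = 13.78 ft²·°F·h/BTU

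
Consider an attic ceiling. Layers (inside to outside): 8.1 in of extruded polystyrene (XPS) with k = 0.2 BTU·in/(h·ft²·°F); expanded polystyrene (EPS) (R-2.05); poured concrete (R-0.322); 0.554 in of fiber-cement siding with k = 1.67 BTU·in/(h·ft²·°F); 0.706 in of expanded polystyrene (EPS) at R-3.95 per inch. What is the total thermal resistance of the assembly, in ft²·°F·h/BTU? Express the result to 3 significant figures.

8.1/0.2 = 40.5
0.554/1.67 = 0.3317
0.706 × 3.95 = 2.789
R_total = 40.5 + 2.05 + 0.322 + 0.3317 + 2.789 = 45.99 ft²·°F·h/BTU

46.0 ft²·°F·h/BTU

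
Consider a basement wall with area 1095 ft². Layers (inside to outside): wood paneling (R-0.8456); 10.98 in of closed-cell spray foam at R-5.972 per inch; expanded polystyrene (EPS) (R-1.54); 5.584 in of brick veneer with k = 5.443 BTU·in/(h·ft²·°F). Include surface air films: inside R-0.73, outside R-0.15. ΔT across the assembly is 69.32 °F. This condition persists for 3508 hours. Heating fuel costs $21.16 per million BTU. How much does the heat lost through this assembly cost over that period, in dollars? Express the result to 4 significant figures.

80.65 dollars

10.98 × 5.972 = 65.573
5.584/5.443 = 1.0259
R_total = 0.73 + 0.8456 + 65.573 + 1.54 + 1.0259 + 0.15 = 69.864 ft²·°F·h/BTU
Q = 1095 × 69.32 / 69.864 = 1086.5 BTU/h
E = 1086.5 × 3508 = 3811300 BTU
Cost = 3811300/10⁶ × 21.16 = $80.648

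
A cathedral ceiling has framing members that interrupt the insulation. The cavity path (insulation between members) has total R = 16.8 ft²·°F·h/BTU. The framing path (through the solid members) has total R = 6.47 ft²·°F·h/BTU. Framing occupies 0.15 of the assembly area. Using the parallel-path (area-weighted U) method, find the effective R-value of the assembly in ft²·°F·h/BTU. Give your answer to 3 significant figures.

U_eff = 0.85/16.8 + 0.15/6.47 = 0.0506 + 0.02318 = 0.07378
R_eff = 1/U_eff = 13.55 ft²·°F·h/BTU

13.6 ft²·°F·h/BTU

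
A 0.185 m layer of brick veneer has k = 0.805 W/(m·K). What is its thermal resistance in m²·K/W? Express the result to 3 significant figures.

0.230 m²·K/W

R = L/k = 0.185/0.805 = 0.2298 m²·K/W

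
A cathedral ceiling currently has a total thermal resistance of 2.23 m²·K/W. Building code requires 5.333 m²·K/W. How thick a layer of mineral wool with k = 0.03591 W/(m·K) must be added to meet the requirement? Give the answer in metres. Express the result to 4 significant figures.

0.1114 m

ΔR = 5.333 − 2.23 = 3.103 m²·K/W
L = ΔR × k = 3.103 × 0.03591 = 0.11143 m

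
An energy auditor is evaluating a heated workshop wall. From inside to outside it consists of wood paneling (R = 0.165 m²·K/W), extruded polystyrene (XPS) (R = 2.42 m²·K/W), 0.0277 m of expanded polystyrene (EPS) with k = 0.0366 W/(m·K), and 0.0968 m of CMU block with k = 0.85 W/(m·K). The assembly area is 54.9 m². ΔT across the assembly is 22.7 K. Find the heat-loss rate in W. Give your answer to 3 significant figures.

361 W

0.0277/0.0366 = 0.7568
0.0968/0.85 = 0.1139
R_total = 0.165 + 2.42 + 0.7568 + 0.1139 = 3.456 m²·K/W
Q = A·ΔT/R = 54.9 × 22.7 / 3.456 = 360.6 W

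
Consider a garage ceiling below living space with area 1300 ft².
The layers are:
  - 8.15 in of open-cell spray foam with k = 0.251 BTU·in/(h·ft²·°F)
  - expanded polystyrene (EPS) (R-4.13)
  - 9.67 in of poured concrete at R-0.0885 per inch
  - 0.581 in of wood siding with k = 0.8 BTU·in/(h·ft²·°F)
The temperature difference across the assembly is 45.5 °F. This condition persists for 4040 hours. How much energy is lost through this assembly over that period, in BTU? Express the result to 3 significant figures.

6260000 BTU

8.15/0.251 = 32.47
9.67 × 0.0885 = 0.8558
0.581/0.8 = 0.7262
R_total = 32.47 + 4.13 + 0.8558 + 0.7262 = 38.18 ft²·°F·h/BTU
Q = 1300 × 45.5 / 38.18 = 1549 BTU/h
E = 1549 × 4040 = 6259000 BTU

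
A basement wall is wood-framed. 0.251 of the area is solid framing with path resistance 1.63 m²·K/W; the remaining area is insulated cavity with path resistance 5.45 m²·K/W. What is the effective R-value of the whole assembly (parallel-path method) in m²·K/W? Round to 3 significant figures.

3.43 m²·K/W

U_eff = 0.749/5.45 + 0.251/1.63 = 0.1374 + 0.154 = 0.2914
R_eff = 1/U_eff = 3.431 m²·K/W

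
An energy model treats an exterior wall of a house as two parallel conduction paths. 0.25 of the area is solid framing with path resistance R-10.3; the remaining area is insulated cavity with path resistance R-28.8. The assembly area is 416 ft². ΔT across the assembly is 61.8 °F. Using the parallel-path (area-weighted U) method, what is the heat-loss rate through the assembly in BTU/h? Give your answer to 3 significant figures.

U_eff = 0.75/28.8 + 0.25/10.3 = 0.02604 + 0.02427 = 0.05031
R_eff = 1/U_eff = 19.88 ft²·°F·h/BTU
Q = 416 × 61.8 / 19.88 = 1293 BTU/h

1290 BTU/h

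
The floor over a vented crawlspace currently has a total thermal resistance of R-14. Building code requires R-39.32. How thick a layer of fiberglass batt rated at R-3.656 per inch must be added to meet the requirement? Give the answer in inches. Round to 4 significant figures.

6.926 in

ΔR = 39.32 − 14 = 25.32 ft²·°F·h/BTU
L = ΔR / (R/in) = 25.32/3.656 = 6.9256 in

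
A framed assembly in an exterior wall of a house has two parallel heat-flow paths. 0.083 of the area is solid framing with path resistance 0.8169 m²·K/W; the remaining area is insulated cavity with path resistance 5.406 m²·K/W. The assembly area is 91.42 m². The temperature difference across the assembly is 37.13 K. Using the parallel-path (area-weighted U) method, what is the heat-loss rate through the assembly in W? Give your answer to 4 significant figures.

920.7 W

U_eff = 0.917/5.406 + 0.083/0.8169 = 0.16963 + 0.1016 = 0.27123
R_eff = 1/U_eff = 3.6869 m²·K/W
Q = 91.42 × 37.13 / 3.6869 = 920.67 W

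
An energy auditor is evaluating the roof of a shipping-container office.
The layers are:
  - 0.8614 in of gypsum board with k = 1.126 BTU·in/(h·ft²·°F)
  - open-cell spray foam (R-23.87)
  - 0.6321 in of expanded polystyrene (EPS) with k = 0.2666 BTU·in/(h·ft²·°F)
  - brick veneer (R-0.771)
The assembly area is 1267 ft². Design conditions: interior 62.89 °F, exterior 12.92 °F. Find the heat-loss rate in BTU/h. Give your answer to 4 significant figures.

0.8614/1.126 = 0.76501
0.6321/0.2666 = 2.371
R_total = 0.76501 + 23.87 + 2.371 + 0.771 = 27.777 ft²·°F·h/BTU
Q = A·ΔT/R = 1267 × (62.89 − 12.92) / 27.777 = 2279.3 BTU/h

2279 BTU/h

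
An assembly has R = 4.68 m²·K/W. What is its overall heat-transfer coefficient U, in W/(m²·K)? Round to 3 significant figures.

U = 1/R = 1/4.68 = 0.2137

0.214 W/(m²·K)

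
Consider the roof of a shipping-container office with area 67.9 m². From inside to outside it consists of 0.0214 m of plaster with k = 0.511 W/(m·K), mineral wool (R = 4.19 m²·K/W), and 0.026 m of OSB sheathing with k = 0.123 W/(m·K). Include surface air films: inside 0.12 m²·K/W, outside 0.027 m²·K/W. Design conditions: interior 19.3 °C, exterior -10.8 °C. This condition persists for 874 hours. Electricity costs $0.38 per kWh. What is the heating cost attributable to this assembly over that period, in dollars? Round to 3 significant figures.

148 dollars

0.0214/0.511 = 0.04188
0.026/0.123 = 0.2114
R_total = 0.12 + 0.04188 + 4.19 + 0.2114 + 0.027 = 4.59 m²·K/W
Q = 67.9 × (19.3 − (-10.8)) / 4.59 = 445.2 W
E = 445.2 W × 874 h / 1000 = 389.1 kWh
Cost = 389.1 × 0.38 = $147.9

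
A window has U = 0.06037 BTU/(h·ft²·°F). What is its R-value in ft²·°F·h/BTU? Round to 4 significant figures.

16.56 ft²·°F·h/BTU

R = 1/U = 1/0.06037 = 16.565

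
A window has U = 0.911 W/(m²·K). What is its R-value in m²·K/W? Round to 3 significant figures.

1.10 m²·K/W

R = 1/U = 1/0.911 = 1.098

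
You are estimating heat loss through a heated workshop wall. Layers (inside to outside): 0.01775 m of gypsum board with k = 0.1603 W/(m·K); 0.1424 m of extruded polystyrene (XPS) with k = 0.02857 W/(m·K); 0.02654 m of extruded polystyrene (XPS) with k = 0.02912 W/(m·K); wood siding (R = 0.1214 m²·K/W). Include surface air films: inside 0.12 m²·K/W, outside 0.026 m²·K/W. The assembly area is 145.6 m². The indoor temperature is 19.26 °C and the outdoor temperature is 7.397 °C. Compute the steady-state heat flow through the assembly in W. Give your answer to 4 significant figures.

0.01775/0.1603 = 0.11073
0.1424/0.02857 = 4.9842
0.02654/0.02912 = 0.9114
R_total = 0.12 + 0.11073 + 4.9842 + 0.9114 + 0.1214 + 0.026 = 6.2738 m²·K/W
Q = A·ΔT/R = 145.6 × (19.26 − 7.397) / 6.2738 = 275.31 W

275.3 W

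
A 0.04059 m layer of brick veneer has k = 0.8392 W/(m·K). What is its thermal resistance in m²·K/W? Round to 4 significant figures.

R = L/k = 0.04059/0.8392 = 0.048367 m²·K/W

0.04837 m²·K/W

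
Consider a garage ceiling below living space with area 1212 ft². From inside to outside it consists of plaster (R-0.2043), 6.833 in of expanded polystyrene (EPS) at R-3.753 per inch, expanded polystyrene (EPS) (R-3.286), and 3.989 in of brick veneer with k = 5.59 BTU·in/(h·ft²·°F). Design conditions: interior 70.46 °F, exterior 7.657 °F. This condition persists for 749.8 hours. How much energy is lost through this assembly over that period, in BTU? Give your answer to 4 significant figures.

1912000 BTU

6.833 × 3.753 = 25.644
3.989/5.59 = 0.7136
R_total = 0.2043 + 25.644 + 3.286 + 0.7136 = 29.848 ft²·°F·h/BTU
Q = 1212 × (70.46 − 7.657) / 29.848 = 2550.1 BTU/h
E = 2550.1 × 749.8 = 1912100 BTU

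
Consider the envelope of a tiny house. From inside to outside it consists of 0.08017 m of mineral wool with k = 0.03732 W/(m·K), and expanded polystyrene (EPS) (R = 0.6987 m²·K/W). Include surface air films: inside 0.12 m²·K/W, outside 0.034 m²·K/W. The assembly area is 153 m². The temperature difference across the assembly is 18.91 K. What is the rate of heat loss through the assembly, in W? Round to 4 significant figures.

0.08017/0.03732 = 2.1482
R_total = 0.12 + 2.1482 + 0.6987 + 0.034 = 3.0009 m²·K/W
Q = A·ΔT/R = 153 × 18.91 / 3.0009 = 964.13 W

964.1 W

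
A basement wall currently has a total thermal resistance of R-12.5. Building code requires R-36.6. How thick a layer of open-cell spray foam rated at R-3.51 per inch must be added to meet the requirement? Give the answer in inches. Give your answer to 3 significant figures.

6.87 in

ΔR = 36.6 − 12.5 = 24.1 ft²·°F·h/BTU
L = ΔR / (R/in) = 24.1/3.51 = 6.866 in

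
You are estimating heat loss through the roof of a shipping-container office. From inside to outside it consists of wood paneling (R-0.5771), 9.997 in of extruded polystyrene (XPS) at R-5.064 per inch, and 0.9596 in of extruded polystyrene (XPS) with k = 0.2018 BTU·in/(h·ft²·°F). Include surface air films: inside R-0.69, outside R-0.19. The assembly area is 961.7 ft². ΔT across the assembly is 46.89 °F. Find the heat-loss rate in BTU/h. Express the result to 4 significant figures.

793.4 BTU/h

9.997 × 5.064 = 50.625
0.9596/0.2018 = 4.7552
R_total = 0.69 + 0.5771 + 50.625 + 4.7552 + 0.19 = 56.837 ft²·°F·h/BTU
Q = A·ΔT/R = 961.7 × 46.89 / 56.837 = 793.39 BTU/h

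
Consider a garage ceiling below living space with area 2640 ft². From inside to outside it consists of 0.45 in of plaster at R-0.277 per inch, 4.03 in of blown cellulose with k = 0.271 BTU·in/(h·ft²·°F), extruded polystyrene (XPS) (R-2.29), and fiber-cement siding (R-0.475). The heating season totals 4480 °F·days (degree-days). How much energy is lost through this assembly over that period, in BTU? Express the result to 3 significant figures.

0.45 × 0.277 = 0.1247
4.03/0.271 = 14.87
R_total = 0.1247 + 14.87 + 2.29 + 0.475 = 17.76 ft²·°F·h/BTU
E = A × HDD × 24 / R = 2640 × 4480 × 24 / 17.76 = 15980000 BTU

16000000 BTU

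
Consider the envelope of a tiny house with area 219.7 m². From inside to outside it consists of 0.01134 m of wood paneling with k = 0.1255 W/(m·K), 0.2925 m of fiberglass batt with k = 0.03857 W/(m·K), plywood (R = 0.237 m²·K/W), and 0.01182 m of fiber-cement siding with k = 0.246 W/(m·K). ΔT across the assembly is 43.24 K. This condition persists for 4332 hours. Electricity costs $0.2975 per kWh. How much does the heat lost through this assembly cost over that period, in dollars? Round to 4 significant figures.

0.01134/0.1255 = 0.090359
0.2925/0.03857 = 7.5836
0.01182/0.246 = 0.048049
R_total = 0.090359 + 7.5836 + 0.237 + 0.048049 = 7.959 m²·K/W
Q = 219.7 × 43.24 / 7.959 = 1193.6 W
E = 1193.6 W × 4332 h / 1000 = 5170.6 kWh
Cost = 5170.6 × 0.2975 = $1538.3

1538 dollars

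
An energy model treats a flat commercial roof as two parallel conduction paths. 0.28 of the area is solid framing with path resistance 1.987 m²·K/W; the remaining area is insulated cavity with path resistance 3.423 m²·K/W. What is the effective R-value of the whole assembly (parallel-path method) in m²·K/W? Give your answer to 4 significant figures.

U_eff = 0.72/3.423 + 0.28/1.987 = 0.21034 + 0.14092 = 0.35126
R_eff = 1/U_eff = 2.8469 m²·K/W

2.847 m²·K/W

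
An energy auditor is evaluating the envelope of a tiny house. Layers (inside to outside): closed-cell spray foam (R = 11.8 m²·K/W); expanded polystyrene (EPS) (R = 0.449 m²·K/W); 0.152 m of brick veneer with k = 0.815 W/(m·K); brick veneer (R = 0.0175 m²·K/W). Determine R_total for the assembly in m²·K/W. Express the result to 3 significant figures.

0.152/0.815 = 0.1865
R_total = 11.8 + 0.449 + 0.1865 + 0.0175 = 12.45 m²·K/W

12.5 m²·K/W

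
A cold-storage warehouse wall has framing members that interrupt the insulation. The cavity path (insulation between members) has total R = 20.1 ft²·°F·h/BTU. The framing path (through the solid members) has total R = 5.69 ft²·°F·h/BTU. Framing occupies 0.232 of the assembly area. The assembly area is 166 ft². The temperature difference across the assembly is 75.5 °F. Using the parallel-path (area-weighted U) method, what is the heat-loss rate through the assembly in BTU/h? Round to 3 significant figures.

U_eff = 0.768/20.1 + 0.232/5.69 = 0.03821 + 0.04077 = 0.07898
R_eff = 1/U_eff = 12.66 ft²·°F·h/BTU
Q = 166 × 75.5 / 12.66 = 989.9 BTU/h

990 BTU/h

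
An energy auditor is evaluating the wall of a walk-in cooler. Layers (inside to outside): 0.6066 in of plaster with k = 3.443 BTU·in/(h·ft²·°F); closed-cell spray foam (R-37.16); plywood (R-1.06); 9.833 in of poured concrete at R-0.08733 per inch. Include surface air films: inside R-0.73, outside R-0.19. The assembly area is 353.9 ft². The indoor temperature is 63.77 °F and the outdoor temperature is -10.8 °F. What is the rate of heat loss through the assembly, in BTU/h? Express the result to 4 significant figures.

656.9 BTU/h

0.6066/3.443 = 0.17618
9.833 × 0.08733 = 0.85872
R_total = 0.73 + 0.17618 + 37.16 + 1.06 + 0.85872 + 0.19 = 40.175 ft²·°F·h/BTU
Q = A·ΔT/R = 353.9 × (63.77 − (-10.8)) / 40.175 = 656.89 BTU/h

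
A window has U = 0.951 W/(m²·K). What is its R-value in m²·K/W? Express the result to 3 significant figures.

R = 1/U = 1/0.951 = 1.052

1.05 m²·K/W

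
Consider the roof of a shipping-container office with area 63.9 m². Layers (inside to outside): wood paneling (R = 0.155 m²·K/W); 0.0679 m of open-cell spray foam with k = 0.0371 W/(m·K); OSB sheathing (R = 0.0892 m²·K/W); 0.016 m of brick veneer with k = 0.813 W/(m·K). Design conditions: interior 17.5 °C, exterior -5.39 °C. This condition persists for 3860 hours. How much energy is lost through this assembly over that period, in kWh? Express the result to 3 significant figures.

2700 kWh

0.0679/0.0371 = 1.83
0.016/0.813 = 0.01968
R_total = 0.155 + 1.83 + 0.0892 + 0.01968 = 2.094 m²·K/W
Q = 63.9 × (17.5 − (-5.39)) / 2.094 = 698.5 W
E = 698.5 W × 3860 h / 1000 = 2696 kWh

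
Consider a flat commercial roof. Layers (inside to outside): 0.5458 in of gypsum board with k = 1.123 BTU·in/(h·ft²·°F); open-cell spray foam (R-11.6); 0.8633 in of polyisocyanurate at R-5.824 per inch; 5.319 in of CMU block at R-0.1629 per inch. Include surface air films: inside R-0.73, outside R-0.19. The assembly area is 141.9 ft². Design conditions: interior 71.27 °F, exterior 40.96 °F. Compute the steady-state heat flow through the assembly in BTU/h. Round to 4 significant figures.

0.5458/1.123 = 0.48602
0.8633 × 5.824 = 5.0279
5.319 × 0.1629 = 0.86647
R_total = 0.73 + 0.48602 + 11.6 + 5.0279 + 0.86647 + 0.19 = 18.9 ft²·°F·h/BTU
Q = A·ΔT/R = 141.9 × (71.27 − 40.96) / 18.9 = 227.56 BTU/h

227.6 BTU/h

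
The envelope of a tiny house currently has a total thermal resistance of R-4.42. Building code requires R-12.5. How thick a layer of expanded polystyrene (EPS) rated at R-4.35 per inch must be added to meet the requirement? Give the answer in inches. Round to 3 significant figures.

ΔR = 12.5 − 4.42 = 8.08 ft²·°F·h/BTU
L = ΔR / (R/in) = 8.08/4.35 = 1.857 in

1.86 in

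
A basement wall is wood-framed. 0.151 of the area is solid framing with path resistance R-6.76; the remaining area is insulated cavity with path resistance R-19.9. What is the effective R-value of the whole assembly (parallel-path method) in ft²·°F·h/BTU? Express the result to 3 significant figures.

15.4 ft²·°F·h/BTU

U_eff = 0.849/19.9 + 0.151/6.76 = 0.04266 + 0.02234 = 0.065
R_eff = 1/U_eff = 15.38 ft²·°F·h/BTU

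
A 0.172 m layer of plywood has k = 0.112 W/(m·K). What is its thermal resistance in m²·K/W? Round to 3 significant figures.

R = L/k = 0.172/0.112 = 1.536 m²·K/W

1.54 m²·K/W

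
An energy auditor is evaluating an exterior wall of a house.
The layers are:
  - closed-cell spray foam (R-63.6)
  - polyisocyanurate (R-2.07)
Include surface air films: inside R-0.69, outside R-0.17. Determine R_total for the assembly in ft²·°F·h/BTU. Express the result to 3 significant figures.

R_total = 0.69 + 63.6 + 2.07 + 0.17 = 66.53 ft²·°F·h/BTU

66.5 ft²·°F·h/BTU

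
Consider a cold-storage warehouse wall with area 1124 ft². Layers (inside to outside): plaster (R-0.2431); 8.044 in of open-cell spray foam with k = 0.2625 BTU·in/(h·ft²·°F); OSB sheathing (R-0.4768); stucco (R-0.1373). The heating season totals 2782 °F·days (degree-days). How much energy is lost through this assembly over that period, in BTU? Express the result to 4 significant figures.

2382000 BTU

8.044/0.2625 = 30.644
R_total = 0.2431 + 30.644 + 0.4768 + 0.1373 = 31.501 ft²·°F·h/BTU
E = A × HDD × 24 / R = 1124 × 2782 × 24 / 31.501 = 2382400 BTU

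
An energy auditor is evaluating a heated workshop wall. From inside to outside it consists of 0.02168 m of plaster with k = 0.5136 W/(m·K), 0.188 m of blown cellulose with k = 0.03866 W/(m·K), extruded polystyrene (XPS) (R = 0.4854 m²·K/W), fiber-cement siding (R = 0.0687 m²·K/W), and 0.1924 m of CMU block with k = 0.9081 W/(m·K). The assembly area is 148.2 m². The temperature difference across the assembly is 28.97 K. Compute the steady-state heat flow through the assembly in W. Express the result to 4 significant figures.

0.02168/0.5136 = 0.042212
0.188/0.03866 = 4.8629
0.1924/0.9081 = 0.21187
R_total = 0.042212 + 4.8629 + 0.4854 + 0.0687 + 0.21187 = 5.6711 m²·K/W
Q = A·ΔT/R = 148.2 × 28.97 / 5.6711 = 757.06 W

757.1 W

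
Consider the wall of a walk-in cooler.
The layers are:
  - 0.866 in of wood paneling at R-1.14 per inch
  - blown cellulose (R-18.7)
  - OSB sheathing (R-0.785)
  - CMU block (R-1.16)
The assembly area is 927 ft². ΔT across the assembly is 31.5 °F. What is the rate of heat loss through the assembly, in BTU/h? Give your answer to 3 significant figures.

0.866 × 1.14 = 0.9872
R_total = 0.9872 + 18.7 + 0.785 + 1.16 = 21.63 ft²·°F·h/BTU
Q = A·ΔT/R = 927 × 31.5 / 21.63 = 1350 BTU/h

1350 BTU/h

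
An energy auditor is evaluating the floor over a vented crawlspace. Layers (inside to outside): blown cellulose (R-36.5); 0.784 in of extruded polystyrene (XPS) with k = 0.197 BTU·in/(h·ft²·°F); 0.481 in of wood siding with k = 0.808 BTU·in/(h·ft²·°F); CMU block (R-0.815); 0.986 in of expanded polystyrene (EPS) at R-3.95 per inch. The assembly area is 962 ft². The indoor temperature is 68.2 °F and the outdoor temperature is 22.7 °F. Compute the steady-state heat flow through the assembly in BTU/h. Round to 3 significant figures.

0.784/0.197 = 3.98
0.481/0.808 = 0.5953
0.986 × 3.95 = 3.895
R_total = 36.5 + 3.98 + 0.5953 + 0.815 + 3.895 = 45.78 ft²·°F·h/BTU
Q = A·ΔT/R = 962 × (68.2 − 22.7) / 45.78 = 956 BTU/h

956 BTU/h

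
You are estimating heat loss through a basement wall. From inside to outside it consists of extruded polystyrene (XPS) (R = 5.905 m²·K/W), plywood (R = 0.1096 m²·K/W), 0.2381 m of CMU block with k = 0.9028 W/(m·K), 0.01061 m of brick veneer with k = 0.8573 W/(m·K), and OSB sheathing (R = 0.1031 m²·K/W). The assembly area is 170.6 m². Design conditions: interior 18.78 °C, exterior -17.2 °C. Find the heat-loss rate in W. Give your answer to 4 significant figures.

0.2381/0.9028 = 0.26374
0.01061/0.8573 = 0.012376
R_total = 5.905 + 0.1096 + 0.26374 + 0.012376 + 0.1031 = 6.3938 m²·K/W
Q = A·ΔT/R = 170.6 × (18.78 − (-17.2)) / 6.3938 = 960.02 W

960.0 W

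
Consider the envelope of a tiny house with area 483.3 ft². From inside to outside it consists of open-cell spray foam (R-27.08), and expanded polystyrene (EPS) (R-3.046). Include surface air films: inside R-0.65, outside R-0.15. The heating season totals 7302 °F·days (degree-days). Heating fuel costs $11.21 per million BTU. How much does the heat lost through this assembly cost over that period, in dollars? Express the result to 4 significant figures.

R_total = 0.65 + 27.08 + 3.046 + 0.15 = 30.926 ft²·°F·h/BTU
E = A × HDD × 24 / R = 483.3 × 7302 × 24 / 30.926 = 2738700 BTU
Cost = 2738700/10⁶ × 11.21 = $30.701

30.70 dollars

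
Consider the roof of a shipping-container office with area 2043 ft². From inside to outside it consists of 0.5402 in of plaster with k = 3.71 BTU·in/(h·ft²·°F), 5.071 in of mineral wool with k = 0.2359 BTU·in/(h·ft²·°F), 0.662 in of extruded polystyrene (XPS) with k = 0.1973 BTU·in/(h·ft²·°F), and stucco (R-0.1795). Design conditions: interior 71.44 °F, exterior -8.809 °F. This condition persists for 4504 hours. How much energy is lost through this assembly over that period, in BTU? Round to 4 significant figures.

0.5402/3.71 = 0.14561
5.071/0.2359 = 21.496
0.662/0.1973 = 3.3553
R_total = 0.14561 + 21.496 + 3.3553 + 0.1795 = 25.177 ft²·°F·h/BTU
Q = 2043 × (71.44 − (-8.809)) / 25.177 = 6511.9 BTU/h
E = 6511.9 × 4504 = 29330000 BTU

29330000 BTU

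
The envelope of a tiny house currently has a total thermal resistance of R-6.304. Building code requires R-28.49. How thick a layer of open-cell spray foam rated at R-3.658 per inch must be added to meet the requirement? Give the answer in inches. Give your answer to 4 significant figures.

6.065 in

ΔR = 28.49 − 6.304 = 22.186 ft²·°F·h/BTU
L = ΔR / (R/in) = 22.186/3.658 = 6.0651 in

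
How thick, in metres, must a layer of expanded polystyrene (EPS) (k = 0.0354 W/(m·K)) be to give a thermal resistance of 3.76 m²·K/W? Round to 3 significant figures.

L = R·k = 3.76 × 0.0354 = 0.1331 m

0.133 m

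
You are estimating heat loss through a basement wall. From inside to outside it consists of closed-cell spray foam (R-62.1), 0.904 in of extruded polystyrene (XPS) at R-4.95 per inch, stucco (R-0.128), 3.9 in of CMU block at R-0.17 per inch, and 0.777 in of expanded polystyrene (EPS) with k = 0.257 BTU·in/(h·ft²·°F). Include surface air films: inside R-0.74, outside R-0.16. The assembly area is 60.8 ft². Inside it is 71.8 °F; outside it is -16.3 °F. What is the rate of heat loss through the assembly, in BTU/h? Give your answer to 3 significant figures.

75.1 BTU/h

0.904 × 4.95 = 4.475
3.9 × 0.17 = 0.663
0.777/0.257 = 3.023
R_total = 0.74 + 62.1 + 4.475 + 0.128 + 0.663 + 3.023 + 0.16 = 71.29 ft²·°F·h/BTU
Q = A·ΔT/R = 60.8 × (71.8 − (-16.3)) / 71.29 = 75.14 BTU/h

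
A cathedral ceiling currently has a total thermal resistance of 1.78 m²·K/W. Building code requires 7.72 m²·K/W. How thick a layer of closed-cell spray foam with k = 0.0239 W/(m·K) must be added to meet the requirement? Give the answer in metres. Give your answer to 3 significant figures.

0.142 m

ΔR = 7.72 − 1.78 = 5.94 m²·K/W
L = ΔR × k = 5.94 × 0.0239 = 0.142 m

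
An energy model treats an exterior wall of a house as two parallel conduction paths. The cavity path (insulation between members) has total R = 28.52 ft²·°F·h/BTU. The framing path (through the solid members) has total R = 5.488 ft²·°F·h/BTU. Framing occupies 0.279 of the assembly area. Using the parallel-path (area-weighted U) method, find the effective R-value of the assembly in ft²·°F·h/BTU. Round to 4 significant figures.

13.14 ft²·°F·h/BTU

U_eff = 0.721/28.52 + 0.279/5.488 = 0.025281 + 0.050838 = 0.076119
R_eff = 1/U_eff = 13.137 ft²·°F·h/BTU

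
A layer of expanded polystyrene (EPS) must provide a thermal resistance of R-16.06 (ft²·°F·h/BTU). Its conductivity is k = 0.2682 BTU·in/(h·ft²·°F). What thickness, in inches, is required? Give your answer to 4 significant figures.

L = R × k = 16.06 × 0.2682 = 4.3073 in

4.307 in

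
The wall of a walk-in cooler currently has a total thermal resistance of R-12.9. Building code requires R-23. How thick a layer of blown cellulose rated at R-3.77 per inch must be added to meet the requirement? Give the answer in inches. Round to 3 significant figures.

2.68 in

ΔR = 23 − 12.9 = 10.1 ft²·°F·h/BTU
L = ΔR / (R/in) = 10.1/3.77 = 2.679 in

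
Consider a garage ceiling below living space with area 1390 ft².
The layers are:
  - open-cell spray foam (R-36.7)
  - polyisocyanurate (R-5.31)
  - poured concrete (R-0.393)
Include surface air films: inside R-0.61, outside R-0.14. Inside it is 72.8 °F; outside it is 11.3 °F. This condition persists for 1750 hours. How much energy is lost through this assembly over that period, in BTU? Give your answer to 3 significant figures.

3470000 BTU

R_total = 0.61 + 36.7 + 5.31 + 0.393 + 0.14 = 43.15 ft²·°F·h/BTU
Q = 1390 × (72.8 − 11.3) / 43.15 = 1981 BTU/h
E = 1981 × 1750 = 3467000 BTU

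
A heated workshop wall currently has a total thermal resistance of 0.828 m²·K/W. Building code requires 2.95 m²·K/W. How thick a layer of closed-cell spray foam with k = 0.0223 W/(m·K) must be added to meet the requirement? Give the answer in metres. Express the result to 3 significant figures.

ΔR = 2.95 − 0.828 = 2.122 m²·K/W
L = ΔR × k = 2.122 × 0.0223 = 0.04732 m

0.0473 m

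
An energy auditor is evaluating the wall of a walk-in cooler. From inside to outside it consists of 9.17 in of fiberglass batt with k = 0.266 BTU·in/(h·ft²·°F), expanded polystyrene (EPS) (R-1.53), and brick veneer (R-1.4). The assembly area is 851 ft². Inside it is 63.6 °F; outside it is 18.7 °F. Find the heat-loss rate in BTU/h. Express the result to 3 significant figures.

9.17/0.266 = 34.47
R_total = 34.47 + 1.53 + 1.4 = 37.4 ft²·°F·h/BTU
Q = A·ΔT/R = 851 × (63.6 − 18.7) / 37.4 = 1022 BTU/h

1020 BTU/h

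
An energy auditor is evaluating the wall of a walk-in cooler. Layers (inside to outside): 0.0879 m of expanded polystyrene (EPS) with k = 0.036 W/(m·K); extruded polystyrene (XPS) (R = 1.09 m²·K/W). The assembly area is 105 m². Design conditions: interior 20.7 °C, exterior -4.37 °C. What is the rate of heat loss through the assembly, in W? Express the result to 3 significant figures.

0.0879/0.036 = 2.442
R_total = 2.442 + 1.09 = 3.532 m²·K/W
Q = A·ΔT/R = 105 × (20.7 − (-4.37)) / 3.532 = 745.4 W

745 W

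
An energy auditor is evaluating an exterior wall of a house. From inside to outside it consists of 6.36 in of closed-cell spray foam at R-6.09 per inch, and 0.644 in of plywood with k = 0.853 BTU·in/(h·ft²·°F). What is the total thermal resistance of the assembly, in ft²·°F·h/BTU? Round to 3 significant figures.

39.5 ft²·°F·h/BTU

6.36 × 6.09 = 38.73
0.644/0.853 = 0.755
R_total = 38.73 + 0.755 = 39.49 ft²·°F·h/BTU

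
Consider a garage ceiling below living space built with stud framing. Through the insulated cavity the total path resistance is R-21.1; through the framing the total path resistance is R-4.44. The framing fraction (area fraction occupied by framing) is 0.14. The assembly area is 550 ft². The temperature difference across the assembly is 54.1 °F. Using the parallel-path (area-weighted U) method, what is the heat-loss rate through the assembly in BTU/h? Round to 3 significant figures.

2150 BTU/h

U_eff = 0.86/21.1 + 0.14/4.44 = 0.04076 + 0.03153 = 0.07229
R_eff = 1/U_eff = 13.83 ft²·°F·h/BTU
Q = 550 × 54.1 / 13.83 = 2151 BTU/h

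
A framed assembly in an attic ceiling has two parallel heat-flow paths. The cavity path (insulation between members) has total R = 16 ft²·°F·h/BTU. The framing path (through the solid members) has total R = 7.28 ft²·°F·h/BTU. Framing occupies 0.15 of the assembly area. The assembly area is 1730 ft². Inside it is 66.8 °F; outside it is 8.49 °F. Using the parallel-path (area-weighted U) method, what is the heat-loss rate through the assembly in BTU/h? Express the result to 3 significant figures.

7440 BTU/h

U_eff = 0.85/16 + 0.15/7.28 = 0.05312 + 0.0206 = 0.07373
R_eff = 1/U_eff = 13.56 ft²·°F·h/BTU
Q = 1730 × (66.8 − 8.49) / 13.56 = 7438 BTU/h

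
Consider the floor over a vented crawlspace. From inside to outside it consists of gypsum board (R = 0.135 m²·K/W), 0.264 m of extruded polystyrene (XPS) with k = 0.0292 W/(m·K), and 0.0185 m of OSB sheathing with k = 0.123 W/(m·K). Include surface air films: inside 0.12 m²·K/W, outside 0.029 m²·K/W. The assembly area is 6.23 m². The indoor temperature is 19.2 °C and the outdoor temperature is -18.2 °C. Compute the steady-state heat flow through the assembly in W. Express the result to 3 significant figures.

24.6 W

0.264/0.0292 = 9.041
0.0185/0.123 = 0.1504
R_total = 0.12 + 0.135 + 9.041 + 0.1504 + 0.029 = 9.476 m²·K/W
Q = A·ΔT/R = 6.23 × (19.2 − (-18.2)) / 9.476 = 24.59 W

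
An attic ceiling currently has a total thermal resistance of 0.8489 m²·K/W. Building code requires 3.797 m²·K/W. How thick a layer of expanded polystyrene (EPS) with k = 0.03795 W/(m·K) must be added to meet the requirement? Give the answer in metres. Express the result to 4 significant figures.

ΔR = 3.797 − 0.8489 = 2.9481 m²·K/W
L = ΔR × k = 2.9481 × 0.03795 = 0.11188 m

0.1119 m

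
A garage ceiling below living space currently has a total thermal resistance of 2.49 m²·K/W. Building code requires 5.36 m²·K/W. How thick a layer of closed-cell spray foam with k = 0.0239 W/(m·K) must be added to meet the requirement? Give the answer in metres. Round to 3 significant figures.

ΔR = 5.36 − 2.49 = 2.87 m²·K/W
L = ΔR × k = 2.87 × 0.0239 = 0.06859 m

0.0686 m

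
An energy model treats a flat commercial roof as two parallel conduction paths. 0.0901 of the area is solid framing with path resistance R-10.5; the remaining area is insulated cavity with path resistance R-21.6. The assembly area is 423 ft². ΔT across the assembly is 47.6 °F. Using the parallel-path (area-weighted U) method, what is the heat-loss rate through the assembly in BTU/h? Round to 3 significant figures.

1020 BTU/h

U_eff = 0.9099/21.6 + 0.0901/10.5 = 0.04212 + 0.008581 = 0.05071
R_eff = 1/U_eff = 19.72 ft²·°F·h/BTU
Q = 423 × 47.6 / 19.72 = 1021 BTU/h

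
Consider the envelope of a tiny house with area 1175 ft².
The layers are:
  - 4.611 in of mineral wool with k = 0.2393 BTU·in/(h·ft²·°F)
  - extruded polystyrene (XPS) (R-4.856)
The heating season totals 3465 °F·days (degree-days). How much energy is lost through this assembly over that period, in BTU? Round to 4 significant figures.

4050000 BTU

4.611/0.2393 = 19.269
R_total = 19.269 + 4.856 = 24.125 ft²·°F·h/BTU
E = A × HDD × 24 / R = 1175 × 3465 × 24 / 24.125 = 4050300 BTU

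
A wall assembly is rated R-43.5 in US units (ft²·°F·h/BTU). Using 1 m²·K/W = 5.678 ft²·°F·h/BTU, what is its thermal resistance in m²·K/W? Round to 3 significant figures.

R_SI = 43.5/5.678 = 7.661

7.66 m²·K/W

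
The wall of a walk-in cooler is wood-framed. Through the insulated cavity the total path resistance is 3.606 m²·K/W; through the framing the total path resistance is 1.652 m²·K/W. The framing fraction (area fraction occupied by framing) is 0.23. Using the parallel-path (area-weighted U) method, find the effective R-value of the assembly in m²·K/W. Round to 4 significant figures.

U_eff = 0.77/3.606 + 0.23/1.652 = 0.21353 + 0.13923 = 0.35276
R_eff = 1/U_eff = 2.8348 m²·K/W

2.835 m²·K/W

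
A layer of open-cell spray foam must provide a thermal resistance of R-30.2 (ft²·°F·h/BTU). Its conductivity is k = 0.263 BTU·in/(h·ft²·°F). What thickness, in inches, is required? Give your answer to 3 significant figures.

7.94 in

L = R × k = 30.2 × 0.263 = 7.943 in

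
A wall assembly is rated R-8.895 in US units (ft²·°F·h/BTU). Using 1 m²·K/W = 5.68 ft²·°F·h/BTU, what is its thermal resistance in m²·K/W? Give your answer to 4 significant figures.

R_SI = 8.895/5.68 = 1.566

1.566 m²·K/W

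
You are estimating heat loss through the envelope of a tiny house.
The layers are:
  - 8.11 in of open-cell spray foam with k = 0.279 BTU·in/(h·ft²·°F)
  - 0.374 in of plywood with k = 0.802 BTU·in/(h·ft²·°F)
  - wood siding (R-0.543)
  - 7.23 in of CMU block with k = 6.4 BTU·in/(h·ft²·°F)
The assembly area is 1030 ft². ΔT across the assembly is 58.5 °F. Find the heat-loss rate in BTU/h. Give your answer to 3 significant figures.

1930 BTU/h

8.11/0.279 = 29.07
0.374/0.802 = 0.4663
7.23/6.4 = 1.13
R_total = 29.07 + 0.4663 + 0.543 + 1.13 = 31.21 ft²·°F·h/BTU
Q = A·ΔT/R = 1030 × 58.5 / 31.21 = 1931 BTU/h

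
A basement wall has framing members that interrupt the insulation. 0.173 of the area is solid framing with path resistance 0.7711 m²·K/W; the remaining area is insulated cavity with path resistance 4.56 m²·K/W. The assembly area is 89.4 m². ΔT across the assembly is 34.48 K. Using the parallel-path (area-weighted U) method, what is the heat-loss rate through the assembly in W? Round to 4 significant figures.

U_eff = 0.827/4.56 + 0.173/0.7711 = 0.18136 + 0.22435 = 0.40571
R_eff = 1/U_eff = 2.4648 m²·K/W
Q = 89.4 × 34.48 / 2.4648 = 1250.6 W

1251 W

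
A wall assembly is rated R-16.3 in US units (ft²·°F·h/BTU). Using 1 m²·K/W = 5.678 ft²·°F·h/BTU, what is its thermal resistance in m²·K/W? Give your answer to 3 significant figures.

R_SI = 16.3/5.678 = 2.871

2.87 m²·K/W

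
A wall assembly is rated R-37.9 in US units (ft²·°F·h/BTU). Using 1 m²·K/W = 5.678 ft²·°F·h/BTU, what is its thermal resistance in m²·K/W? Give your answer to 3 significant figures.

R_SI = 37.9/5.678 = 6.675

6.67 m²·K/W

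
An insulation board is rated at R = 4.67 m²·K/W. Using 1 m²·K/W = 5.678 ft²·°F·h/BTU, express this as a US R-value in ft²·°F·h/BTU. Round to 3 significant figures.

R_US = 4.67 × 5.678 = 26.52

26.5 ft²·°F·h/BTU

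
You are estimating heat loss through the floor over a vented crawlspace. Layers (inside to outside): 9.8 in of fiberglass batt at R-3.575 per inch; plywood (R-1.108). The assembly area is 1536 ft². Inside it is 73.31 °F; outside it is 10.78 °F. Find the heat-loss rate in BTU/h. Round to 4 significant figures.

9.8 × 3.575 = 35.035
R_total = 35.035 + 1.108 = 36.143 ft²·°F·h/BTU
Q = A·ΔT/R = 1536 × (73.31 − 10.78) / 36.143 = 2657.4 BTU/h

2657 BTU/h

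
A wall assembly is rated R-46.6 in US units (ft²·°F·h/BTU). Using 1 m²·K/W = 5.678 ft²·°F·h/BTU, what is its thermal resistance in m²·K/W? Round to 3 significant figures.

R_SI = 46.6/5.678 = 8.207

8.21 m²·K/W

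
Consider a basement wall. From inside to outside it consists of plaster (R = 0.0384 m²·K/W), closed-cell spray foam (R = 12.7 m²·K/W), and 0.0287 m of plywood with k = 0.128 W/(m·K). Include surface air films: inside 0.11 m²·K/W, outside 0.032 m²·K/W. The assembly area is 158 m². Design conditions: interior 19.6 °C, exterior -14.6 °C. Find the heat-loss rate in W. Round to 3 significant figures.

0.0287/0.128 = 0.2242
R_total = 0.11 + 0.0384 + 12.7 + 0.2242 + 0.032 = 13.1 m²·K/W
Q = A·ΔT/R = 158 × (19.6 − (-14.6)) / 13.1 = 412.3 W

412 W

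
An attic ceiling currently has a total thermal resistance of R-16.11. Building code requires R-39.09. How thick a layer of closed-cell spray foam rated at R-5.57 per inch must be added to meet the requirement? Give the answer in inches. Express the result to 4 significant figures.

ΔR = 39.09 − 16.11 = 22.98 ft²·°F·h/BTU
L = ΔR / (R/in) = 22.98/5.57 = 4.1257 in

4.126 in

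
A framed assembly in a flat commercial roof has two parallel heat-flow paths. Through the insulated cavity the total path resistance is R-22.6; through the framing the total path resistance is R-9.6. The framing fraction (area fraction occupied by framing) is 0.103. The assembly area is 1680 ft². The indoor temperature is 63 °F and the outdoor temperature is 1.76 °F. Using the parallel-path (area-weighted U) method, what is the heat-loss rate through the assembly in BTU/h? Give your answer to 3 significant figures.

U_eff = 0.897/22.6 + 0.103/9.6 = 0.03969 + 0.01073 = 0.05042
R_eff = 1/U_eff = 19.83 ft²·°F·h/BTU
Q = 1680 × (63 − 1.76) / 19.83 = 5187 BTU/h

5190 BTU/h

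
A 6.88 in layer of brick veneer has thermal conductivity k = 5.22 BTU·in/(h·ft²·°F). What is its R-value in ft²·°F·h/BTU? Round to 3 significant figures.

1.32 ft²·°F·h/BTU

R = L/k = 6.88/5.22 = 1.318 ft²·°F·h/BTU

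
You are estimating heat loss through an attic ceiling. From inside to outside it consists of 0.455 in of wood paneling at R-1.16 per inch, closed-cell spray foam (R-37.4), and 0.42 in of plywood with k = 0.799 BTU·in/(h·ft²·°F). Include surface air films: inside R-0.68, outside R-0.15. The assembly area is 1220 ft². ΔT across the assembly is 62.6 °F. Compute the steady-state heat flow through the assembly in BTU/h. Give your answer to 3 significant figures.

1940 BTU/h

0.455 × 1.16 = 0.5278
0.42/0.799 = 0.5257
R_total = 0.68 + 0.5278 + 37.4 + 0.5257 + 0.15 = 39.28 ft²·°F·h/BTU
Q = A·ΔT/R = 1220 × 62.6 / 39.28 = 1944 BTU/h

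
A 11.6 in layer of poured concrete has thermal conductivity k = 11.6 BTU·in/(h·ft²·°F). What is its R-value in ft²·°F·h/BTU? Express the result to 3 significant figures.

R = L/k = 11.6/11.6 = 1 ft²·°F·h/BTU

1.00 ft²·°F·h/BTU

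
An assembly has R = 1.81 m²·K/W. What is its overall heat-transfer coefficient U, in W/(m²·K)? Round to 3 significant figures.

U = 1/R = 1/1.81 = 0.5525

0.552 W/(m²·K)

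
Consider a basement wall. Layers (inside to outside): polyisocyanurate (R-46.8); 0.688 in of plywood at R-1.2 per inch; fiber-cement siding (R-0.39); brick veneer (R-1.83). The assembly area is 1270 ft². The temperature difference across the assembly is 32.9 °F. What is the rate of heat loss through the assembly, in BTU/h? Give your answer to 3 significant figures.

0.688 × 1.2 = 0.8256
R_total = 46.8 + 0.8256 + 0.39 + 1.83 = 49.85 ft²·°F·h/BTU
Q = A·ΔT/R = 1270 × 32.9 / 49.85 = 838.2 BTU/h

838 BTU/h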